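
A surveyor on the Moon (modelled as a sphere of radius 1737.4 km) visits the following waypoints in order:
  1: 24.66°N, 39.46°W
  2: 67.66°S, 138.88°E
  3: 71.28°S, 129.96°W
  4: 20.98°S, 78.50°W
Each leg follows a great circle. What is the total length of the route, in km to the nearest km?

Leg 1→2: central angle 2.3909 rad, distance 4153.9 km.
Leg 2→3: central angle 0.5084 rad, distance 883.2 km.
Leg 3→4: central angle 1.0171 rad, distance 1767.2 km.
Total: 4153.9 + 883.2 + 1767.2 ≈ 6804 km.

6804 km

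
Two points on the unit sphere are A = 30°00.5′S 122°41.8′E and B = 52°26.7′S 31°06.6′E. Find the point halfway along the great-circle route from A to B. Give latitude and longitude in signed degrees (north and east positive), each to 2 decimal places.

The central angle between A and B is δ = 1.1790 rad.
With f = 0.5, the slerp weights are sin((1−f)δ)/sin δ = 0.6015 and sin(fδ)/sin δ = 0.6015.
Weighted sum of the unit vectors: (0.6015)·(-0.4678,0.7287,-0.5001) + (0.6015)·(0.5219,0.3149,-0.7928) = (0.0325, 0.6278, -0.7777).
Converting back: φ = atan2(z, √(x²+y²)) = -51.05°, λ = atan2(y, x) = 87.03°.

-51.05°, 87.03°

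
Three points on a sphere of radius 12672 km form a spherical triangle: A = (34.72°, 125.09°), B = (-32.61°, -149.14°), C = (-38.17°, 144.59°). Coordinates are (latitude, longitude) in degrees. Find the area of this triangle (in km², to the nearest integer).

124865605 km²

Side lengths (central angles): a = 0.9279, b = 1.3107, c = 1.8296 rad; semiperimeter s = 2.0341.
By l'Huilier's theorem, tan(E/4) = √[tan(s/2) tan((s−a)/2) tan((s−b)/2) tan((s−c)/2)], giving spherical excess E = 0.7776 rad.
Area = E·R² = 0.7776 × (12672)² ≈ 124865605 km².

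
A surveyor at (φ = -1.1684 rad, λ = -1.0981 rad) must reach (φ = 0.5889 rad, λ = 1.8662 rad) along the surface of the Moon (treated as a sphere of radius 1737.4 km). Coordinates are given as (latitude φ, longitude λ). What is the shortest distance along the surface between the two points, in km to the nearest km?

4435 km

With latitudes φ₁ = -66.944°, φ₂ = 33.741° and longitude difference Δλ = 169.842°:
Haversine: a = sin²(Δφ/2) + cos φ₁ cos φ₂ sin²(Δλ/2) = 0.5927 + (0.3916)(0.8316)(0.9922) = 0.91582.
Central angle c = 2·arcsin(√a) = 2.55284 rad.
Distance = R·c = 1737.4 × 2.5528 ≈ 4435 km.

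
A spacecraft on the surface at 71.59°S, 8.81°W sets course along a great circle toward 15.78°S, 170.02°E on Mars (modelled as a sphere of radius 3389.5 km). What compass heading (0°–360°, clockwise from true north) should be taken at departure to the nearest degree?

Δλ = 178.830° = 3.1212 rad.
y = sin Δλ · cos φ₂ = (0.0204)(0.9623) = 0.0196
x = cos φ₁ sin φ₂ − sin φ₁ cos φ₂ cos Δλ = (0.3158)(-0.2719) − (-0.9488)(0.9623)(-0.9998) = -0.9988
θ = atan2(y, x) = 178.87°, so the bearing is 179°.

179°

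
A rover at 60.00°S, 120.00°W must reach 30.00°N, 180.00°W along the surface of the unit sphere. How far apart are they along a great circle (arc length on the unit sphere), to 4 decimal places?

1.7890

With latitudes φ₁ = -60.000°, φ₂ = 30.000° and longitude difference Δλ = -60.000°:
Haversine: a = sin²(Δφ/2) + cos φ₁ cos φ₂ sin²(Δλ/2) = 0.5000 + (0.5000)(0.8660)(0.2500) = 0.60825.
Central angle c = 2·arcsin(√a) = 1.78903 rad.
On the unit sphere the arc length equals the central angle: 1.7890.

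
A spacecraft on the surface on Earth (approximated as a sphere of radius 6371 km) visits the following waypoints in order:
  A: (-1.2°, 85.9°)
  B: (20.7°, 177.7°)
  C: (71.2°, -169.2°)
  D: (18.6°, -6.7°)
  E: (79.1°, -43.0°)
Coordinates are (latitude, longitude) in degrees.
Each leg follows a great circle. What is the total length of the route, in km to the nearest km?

Leg A→B: central angle 1.6076 rad, distance 10241.9 km.
Leg B→C: central angle 0.8915 rad, distance 5679.9 km.
Leg C→D: central angle 1.5602 rad, distance 9939.7 km.
Leg D→E: central angle 1.0955 rad, distance 6979.1 km.
Total: 10241.9 + 5679.9 + 9939.7 + 6979.1 ≈ 32841 km.

32841 km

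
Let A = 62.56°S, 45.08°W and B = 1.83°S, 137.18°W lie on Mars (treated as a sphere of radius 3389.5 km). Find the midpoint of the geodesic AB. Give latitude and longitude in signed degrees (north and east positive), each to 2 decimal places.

The central angle between A and B is δ = 1.5593 rad.
With f = 0.5, the slerp weights are sin((1−f)δ)/sin δ = 0.7031 and sin(fδ)/sin δ = 0.7031.
Weighted sum of the unit vectors: (0.7031)·(0.3254,-0.3263,-0.8875) + (0.7031)·(-0.7331,-0.6794,-0.0319) = (-0.2867, -0.7071, -0.6464).
Converting back: φ = atan2(z, √(x²+y²)) = -40.27°, λ = atan2(y, x) = -112.07°.

-40.27°, -112.07°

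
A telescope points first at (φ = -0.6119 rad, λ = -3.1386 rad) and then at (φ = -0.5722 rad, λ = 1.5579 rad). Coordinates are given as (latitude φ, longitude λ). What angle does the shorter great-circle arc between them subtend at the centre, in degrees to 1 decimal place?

In radians: φ₁ = -0.6119, φ₂ = -0.5722, Δλ = -90.910° = -1.5867 rad.
Haversine: a = sin²(Δφ/2) + cos φ₁ cos φ₂ sin²(Δλ/2) = 0.0004 + (0.8186)(0.8407)(0.5079) = 0.34995.
Central angle c = 2·arcsin(√a) = 1.26599 rad.
So the angular separation is 72.5°.

72.5°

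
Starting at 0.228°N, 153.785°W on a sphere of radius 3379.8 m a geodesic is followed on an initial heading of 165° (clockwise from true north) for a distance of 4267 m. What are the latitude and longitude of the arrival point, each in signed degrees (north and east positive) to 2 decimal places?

Angular distance δ = d/R = 4267/3379.8 = 1.26250 rad; initial bearing θ = 2.8798 rad.
sin φ₂ = sin φ₁ cos δ + cos φ₁ sin δ cos θ = (0.0040)(0.3034) + (1.0000)(0.9529)(-0.9659) = -0.9192, so φ₂ = -66.81°.
Δλ = atan2(sin θ sin δ cos φ₁, cos δ − sin φ₁ sin φ₂) = atan2(0.2466, 0.3071) = 38.767°.
λ₂ = -153.785° + 38.767° = -115.02°.

-66.81°, -115.02°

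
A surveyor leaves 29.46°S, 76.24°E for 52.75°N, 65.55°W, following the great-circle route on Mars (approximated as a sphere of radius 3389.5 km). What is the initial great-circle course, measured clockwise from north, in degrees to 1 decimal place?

320.8°

With φ₁ = -0.5142, φ₂ = 0.9207, Δλ = -2.4747 rad, the forward-azimuth formula gives
θ = atan2( sin Δλ cos φ₂ , cos φ₁ sin φ₂ − sin φ₁ cos φ₂ cos Δλ ) = atan2(-0.3744, 0.4592) = -39.19°.
Adding 360° brings this into [0°, 360°): 320.8°.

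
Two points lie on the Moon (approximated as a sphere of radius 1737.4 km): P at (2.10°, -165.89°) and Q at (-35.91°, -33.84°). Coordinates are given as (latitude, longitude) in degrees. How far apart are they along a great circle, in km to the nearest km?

With latitudes φ₁ = 2.100°, φ₂ = -35.910° and longitude difference Δλ = 132.050°:
cos c = sin φ₁ sin φ₂ + cos φ₁ cos φ₂ cos Δλ = (0.0366)(-0.5865) + (0.9993)(0.8099)(-0.6698) = -0.56361,
so c = arccos(-0.56361) = 2.16954 rad.
Distance = R·c = 1737.4 × 2.1695 ≈ 3769 km.

3769 km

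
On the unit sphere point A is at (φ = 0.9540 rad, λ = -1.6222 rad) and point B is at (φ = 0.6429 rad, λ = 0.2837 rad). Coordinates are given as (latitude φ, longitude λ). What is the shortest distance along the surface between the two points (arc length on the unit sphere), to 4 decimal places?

1.2273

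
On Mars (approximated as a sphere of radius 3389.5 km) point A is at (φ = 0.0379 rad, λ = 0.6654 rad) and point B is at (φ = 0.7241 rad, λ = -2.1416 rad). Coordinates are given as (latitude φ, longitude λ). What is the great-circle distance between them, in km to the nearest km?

7868 km

With latitudes φ₁ = 2.172°, φ₂ = 41.488° and longitude difference Δλ = -160.829°:
cos c = sin φ₁ sin φ₂ + cos φ₁ cos φ₂ cos Δλ = (0.0379)(0.6625) + (0.9993)(0.7491)(-0.9445) = -0.68194,
so c = arccos(-0.68194) = 2.32121 rad.
Distance = R·c = 3389.5 × 2.3212 ≈ 7868 km.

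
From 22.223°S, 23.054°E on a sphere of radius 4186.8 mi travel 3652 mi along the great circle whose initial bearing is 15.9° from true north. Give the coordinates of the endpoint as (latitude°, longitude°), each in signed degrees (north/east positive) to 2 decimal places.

Angular distance δ = d/R = 3652/4186.8 = 0.87227 rad; initial bearing θ = 0.2775 rad.
sin φ₂ = sin φ₁ cos δ + cos φ₁ sin δ cos θ = (-0.3782)(0.6431) + (0.9257)(0.7658)(0.9617) = 0.4386, so φ₂ = 26.01°.
Δλ = atan2(sin θ sin δ cos φ₁, cos δ − sin φ₁ sin φ₂) = atan2(0.1942, 0.8090) = 13.500°.
λ₂ = 23.054° + 13.500° = 36.55°.

26.01°, 36.55°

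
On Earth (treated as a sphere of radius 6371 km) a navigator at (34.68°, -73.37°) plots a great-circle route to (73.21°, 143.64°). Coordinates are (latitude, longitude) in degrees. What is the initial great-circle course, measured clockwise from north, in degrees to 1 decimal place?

349.3°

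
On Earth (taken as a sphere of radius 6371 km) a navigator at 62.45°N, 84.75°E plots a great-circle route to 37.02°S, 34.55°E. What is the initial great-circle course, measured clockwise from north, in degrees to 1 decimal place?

Δλ = -50.200° = -0.8762 rad.
y = sin Δλ · cos φ₂ = (-0.7683)(0.7984) = -0.6134
x = cos φ₁ sin φ₂ − sin φ₁ cos φ₂ cos Δλ = (0.4625)(-0.6021) − (0.8866)(0.7984)(0.6401) = -0.7316
θ = atan2(y, x) = -140.02°; adding 360° gives 220.0°.

220.0°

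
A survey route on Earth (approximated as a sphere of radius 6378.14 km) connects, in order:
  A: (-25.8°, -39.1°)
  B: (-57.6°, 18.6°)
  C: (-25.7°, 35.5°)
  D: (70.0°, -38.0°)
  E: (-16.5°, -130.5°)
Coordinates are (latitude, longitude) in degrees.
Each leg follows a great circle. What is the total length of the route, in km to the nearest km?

Leg A→B: central angle 0.8953 rad, distance 5710.6 km.
Leg B→C: central angle 0.5951 rad, distance 3795.3 km.
Leg C→D: central angle 1.8965 rad, distance 12096.1 km.
Leg D→E: central angle 1.8558 rad, distance 11836.8 km.
Total: 5710.6 + 3795.3 + 12096.1 + 11836.8 ≈ 33439 km.

33439 km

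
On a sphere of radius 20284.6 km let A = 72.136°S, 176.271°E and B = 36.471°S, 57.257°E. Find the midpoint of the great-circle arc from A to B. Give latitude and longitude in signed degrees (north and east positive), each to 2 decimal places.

The central angle between A and B is δ = 1.1084 rad.
With f = 0.5, the slerp weights are sin((1−f)δ)/sin δ = 0.5880 and sin(fδ)/sin δ = 0.5880.
Weighted sum of the unit vectors: (0.5880)·(-0.3061,0.0200,-0.9518) + (0.5880)·(0.4349,0.6764,-0.5944) = (0.0758, 0.4094, -0.9092).
Converting back: φ = atan2(z, √(x²+y²)) = -65.39°, λ = atan2(y, x) = 79.52°.

-65.39°, 79.52°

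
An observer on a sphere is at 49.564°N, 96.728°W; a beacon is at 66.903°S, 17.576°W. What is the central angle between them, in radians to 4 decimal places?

2.2813 rad

Let φ₁ = 0.8651 rad, φ₂ = -1.1677 rad, and Δλ = 1.3815 rad.
Haversine: a = sin²(Δφ/2) + cos φ₁ cos φ₂ sin²(Δλ/2) = 0.7228 + (0.6486)(0.3923)(0.4059) = 0.82612.
Central angle c = 2·arcsin(√a) = 2.28132 rad.
So the angular separation is 2.2813 rad.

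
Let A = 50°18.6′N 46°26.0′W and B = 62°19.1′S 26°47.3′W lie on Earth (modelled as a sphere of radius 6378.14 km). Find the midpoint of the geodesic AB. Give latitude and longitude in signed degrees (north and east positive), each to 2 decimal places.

-6.09°, -38.18°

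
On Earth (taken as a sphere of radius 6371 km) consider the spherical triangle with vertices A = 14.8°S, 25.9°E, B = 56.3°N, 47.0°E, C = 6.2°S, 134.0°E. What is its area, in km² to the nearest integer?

62275237 km²

Side lengths (central angles): a = 1.6318, b = 1.8453, c = 1.2787 rad; semiperimeter s = 2.3779.
By l'Huilier's theorem, tan(E/4) = √[tan(s/2) tan((s−a)/2) tan((s−b)/2) tan((s−c)/2)], giving spherical excess E = 1.5343 rad.
Area = E·R² = 1.5343 × (6371)² ≈ 62275237 km².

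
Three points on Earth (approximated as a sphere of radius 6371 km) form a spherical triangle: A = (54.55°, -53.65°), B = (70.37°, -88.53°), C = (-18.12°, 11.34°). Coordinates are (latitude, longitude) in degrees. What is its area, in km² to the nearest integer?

Side lengths (central angles): a = 1.9259, b = 1.5911, c = 0.3841 rad; semiperimeter s = 1.9506.
By l'Huilier's theorem, tan(E/4) = √[tan(s/2) tan((s−a)/2) tan((s−b)/2) tan((s−c)/2)], giving spherical excess E = 0.2294 rad.
Area = E·R² = 0.2294 × (6371)² ≈ 9310581 km².

9310581 km²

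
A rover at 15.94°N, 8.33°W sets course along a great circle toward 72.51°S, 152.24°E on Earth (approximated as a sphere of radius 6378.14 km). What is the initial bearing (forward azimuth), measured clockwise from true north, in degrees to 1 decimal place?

Δλ = 160.570° = 2.8025 rad.
y = sin Δλ · cos φ₂ = (0.3327)(0.3005) = 0.1000
x = cos φ₁ sin φ₂ − sin φ₁ cos φ₂ cos Δλ = (0.9615)(-0.9538) − (0.2746)(0.3005)(-0.9430) = -0.8393
θ = atan2(y, x) = 173.21°, so the bearing is 173.2°.

173.2°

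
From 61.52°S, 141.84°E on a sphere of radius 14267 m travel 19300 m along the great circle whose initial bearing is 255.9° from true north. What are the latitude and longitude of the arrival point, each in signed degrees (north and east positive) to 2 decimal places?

-17.67°, 45.46°

Angular distance δ = d/R = 19300/14267 = 1.35277 rad; initial bearing θ = 4.4663 rad.
sin φ₂ = sin φ₁ cos δ + cos φ₁ sin δ cos θ = (-0.8790)(0.2163) + (0.4769)(0.9763)(-0.2436) = -0.3035, so φ₂ = -17.67°.
Δλ = atan2(sin θ sin δ cos φ₁, cos δ − sin φ₁ sin φ₂) = atan2(-0.4515, -0.0505) = -96.383°.
λ₂ = 141.840° − 96.383° = 45.46°.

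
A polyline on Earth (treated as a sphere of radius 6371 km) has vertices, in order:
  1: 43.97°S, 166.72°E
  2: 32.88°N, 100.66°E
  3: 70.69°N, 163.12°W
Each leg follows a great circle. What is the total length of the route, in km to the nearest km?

17650 km

Leg 1→2: central angle 1.7028 rad, distance 10848.8 km.
Leg 2→3: central angle 1.0676 rad, distance 6801.5 km.
Total: 10848.8 + 6801.5 ≈ 17650 km.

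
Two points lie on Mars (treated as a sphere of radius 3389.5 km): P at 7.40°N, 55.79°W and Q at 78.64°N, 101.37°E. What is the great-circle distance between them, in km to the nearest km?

5506 km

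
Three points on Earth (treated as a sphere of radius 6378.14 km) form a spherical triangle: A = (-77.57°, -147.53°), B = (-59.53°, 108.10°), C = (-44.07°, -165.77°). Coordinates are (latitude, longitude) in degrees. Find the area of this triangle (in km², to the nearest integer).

Side lengths (central angles): a = 0.8969, b = 0.5986, c = 0.6188 rad; semiperimeter s = 1.0571.
By l'Huilier's theorem, tan(E/4) = √[tan(s/2) tan((s−a)/2) tan((s−b)/2) tan((s−c)/2)], giving spherical excess E = 0.1973 rad.
Area = E·R² = 0.1973 × (6378.14)² ≈ 8027401 km².

8027401 km²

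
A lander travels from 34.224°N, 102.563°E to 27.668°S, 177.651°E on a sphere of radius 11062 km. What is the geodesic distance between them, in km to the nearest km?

18181 km

Let φ₁ = 0.5973 rad, φ₂ = -0.4829 rad, and Δλ = 1.3105 rad.
Haversine: a = sin²(Δφ/2) + cos φ₁ cos φ₂ sin²(Δλ/2) = 0.2644 + (0.8268)(0.8857)(0.3713) = 0.53636.
Central angle c = 2·arcsin(√a) = 1.64358 rad.
Distance = R·c = 11062 × 1.6436 ≈ 18181 km.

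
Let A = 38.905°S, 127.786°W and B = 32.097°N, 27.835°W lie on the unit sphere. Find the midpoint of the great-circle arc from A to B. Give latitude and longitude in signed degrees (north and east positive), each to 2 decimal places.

The central angle between A and B is δ = 2.0349 rad.
With f = 0.5, the slerp weights are sin((1−f)δ)/sin δ = 0.9514 and sin(fδ)/sin δ = 0.9514.
Weighted sum of the unit vectors: (0.9514)·(-0.4768,-0.6150,-0.6280) + (0.9514)·(0.7491,-0.3956,0.5314) = (0.2591, -0.9615, -0.0920).
Converting back: φ = atan2(z, √(x²+y²)) = -5.28°, λ = atan2(y, x) = -74.92°.

-5.28°, -74.92°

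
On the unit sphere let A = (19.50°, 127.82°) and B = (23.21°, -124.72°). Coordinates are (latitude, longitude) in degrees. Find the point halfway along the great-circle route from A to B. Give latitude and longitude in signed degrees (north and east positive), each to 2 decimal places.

Central angle δ = 1.6995 rad. Interpolating on the sphere with fraction f = 0.5:
P = [sin((1−f)δ)·A + sin(fδ)·B] / sin δ = 0.7574·A + 0.7574·B in Cartesian coordinates,
giving P = (-0.8343, -0.0082, 0.5513), i.e. latitude 33.46°, longitude -179.44°.

33.46°, -179.44°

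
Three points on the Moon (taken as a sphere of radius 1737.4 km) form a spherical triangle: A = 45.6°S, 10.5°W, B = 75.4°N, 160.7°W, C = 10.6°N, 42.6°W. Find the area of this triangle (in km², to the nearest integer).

Side lengths (central angles): a = 1.5094, b = 1.1027, c = 2.5763 rad; semiperimeter s = 2.5943.
By l'Huilier's theorem, tan(E/4) = √[tan(s/2) tan((s−a)/2) tan((s−b)/2) tan((s−c)/2)], giving spherical excess E = 0.5302 rad.
Area = E·R² = 0.5302 × (1737.4)² ≈ 1600548 km².

1600548 km²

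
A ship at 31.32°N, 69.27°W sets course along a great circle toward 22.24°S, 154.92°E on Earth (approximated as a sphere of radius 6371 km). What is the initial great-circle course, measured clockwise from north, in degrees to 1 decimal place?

Δλ = -135.810° = -2.3703 rad.
y = sin Δλ · cos φ₂ = (-0.6970)(0.9256) = -0.6452
x = cos φ₁ sin φ₂ − sin φ₁ cos φ₂ cos Δλ = (0.8543)(-0.3785) − (0.5198)(0.9256)(-0.7170) = 0.0217
θ = atan2(y, x) = -88.08°; adding 360° gives 271.9°.

271.9°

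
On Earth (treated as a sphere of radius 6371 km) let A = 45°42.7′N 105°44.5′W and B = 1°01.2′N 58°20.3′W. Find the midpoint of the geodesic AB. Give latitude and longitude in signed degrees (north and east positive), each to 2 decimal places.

25.19°, -77.58°

The central angle between A and B is δ = 1.0641 rad.
With f = 0.5, the slerp weights are sin((1−f)δ)/sin δ = 0.5802 and sin(fδ)/sin δ = 0.5802.
Weighted sum of the unit vectors: (0.5802)·(-0.1894,-0.6721,0.7158) + (0.5802)·(0.5248,-0.8510,0.0178) = (0.1946, -0.8837, 0.4257).
Converting back: φ = atan2(z, √(x²+y²)) = 25.19°, λ = atan2(y, x) = -77.58°.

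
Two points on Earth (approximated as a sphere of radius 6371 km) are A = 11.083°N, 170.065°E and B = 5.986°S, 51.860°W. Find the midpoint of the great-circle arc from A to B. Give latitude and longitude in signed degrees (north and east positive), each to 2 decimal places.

7.09°, -119.90°

Central angle δ = 2.4131 rad. Interpolating on the sphere with fraction f = 0.5:
P = [sin((1−f)δ)·A + sin(fδ)·B] / sin δ = 1.4036·A + 1.4036·B in Cartesian coordinates,
giving P = (-0.4947, -0.8603, 0.1234), i.e. latitude 7.09°, longitude -119.90°.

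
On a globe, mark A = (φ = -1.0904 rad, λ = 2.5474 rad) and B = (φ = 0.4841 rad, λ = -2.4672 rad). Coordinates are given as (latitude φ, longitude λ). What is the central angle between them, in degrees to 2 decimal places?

With latitudes φ₁ = -62.475°, φ₂ = 27.737° and longitude difference Δλ = 72.685°:
Haversine: a = sin²(Δφ/2) + cos φ₁ cos φ₂ sin²(Δλ/2) = 0.5019 + (0.4621)(0.8851)(0.3512) = 0.64550.
Central angle c = 2·arcsin(√a) = 1.86606 rad.
So the angular separation is 106.92°.

106.92°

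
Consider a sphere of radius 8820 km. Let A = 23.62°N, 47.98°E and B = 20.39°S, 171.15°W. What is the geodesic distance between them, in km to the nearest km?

22119 km

In radians: φ₁ = 0.4122, φ₂ = -0.3559, Δλ = 140.870° = 2.4586 rad.
cos c = sin φ₁ sin φ₂ + cos φ₁ cos φ₂ cos Δλ = (0.4007)(-0.3484) + (0.9162)(0.9373)(-0.7757) = -0.80579,
so c = arccos(-0.80579) = 2.50781 rad.
Distance = R·c = 8820 × 2.5078 ≈ 22119 km.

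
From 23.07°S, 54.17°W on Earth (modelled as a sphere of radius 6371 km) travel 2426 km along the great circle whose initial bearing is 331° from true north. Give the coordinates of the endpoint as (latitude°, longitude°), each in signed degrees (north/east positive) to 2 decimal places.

-3.71°, -64.57°

Angular distance δ = d/R = 2426/6371 = 0.38079 rad; initial bearing θ = 5.7770 rad.
sin φ₂ = sin φ₁ cos δ + cos φ₁ sin δ cos θ = (-0.3919)(0.9284) + (0.9200)(0.3717)(0.8746) = -0.0647, so φ₂ = -3.71°.
Δλ = atan2(sin θ sin δ cos φ₁, cos δ − sin φ₁ sin φ₂) = atan2(-0.1658, 0.9030) = -10.402°.
λ₂ = -54.170° − 10.402° = -64.57°.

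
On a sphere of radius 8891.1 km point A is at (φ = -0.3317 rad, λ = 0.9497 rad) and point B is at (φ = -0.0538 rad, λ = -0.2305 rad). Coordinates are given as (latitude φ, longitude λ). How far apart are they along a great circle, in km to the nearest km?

10529 km

Let φ₁ = -0.3317 rad, φ₂ = -0.0538 rad, and Δλ = -1.1802 rad.
cos c = sin φ₁ sin φ₂ + cos φ₁ cos φ₂ cos Δλ = (-0.3257)(-0.0538) + (0.9455)(0.9986)(0.3807) = 0.37698,
so c = arccos(0.37698) = 1.18427 rad.
Distance = R·c = 8891.1 × 1.1843 ≈ 10529 km.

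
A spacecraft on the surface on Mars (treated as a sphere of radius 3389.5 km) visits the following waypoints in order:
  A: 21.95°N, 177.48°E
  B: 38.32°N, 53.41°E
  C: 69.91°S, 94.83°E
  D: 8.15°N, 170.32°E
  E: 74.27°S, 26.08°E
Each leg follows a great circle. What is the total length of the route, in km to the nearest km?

24608 km

Leg A→B: central angle 1.7476 rad, distance 5923.5 km.
Leg B→C: central angle 1.9608 rad, distance 6646.3 km.
Leg C→D: central angle 1.6188 rad, distance 5486.8 km.
Leg D→E: central angle 1.9329 rad, distance 6551.5 km.
Total: 5923.5 + 6646.3 + 5486.8 + 6551.5 ≈ 24608 km.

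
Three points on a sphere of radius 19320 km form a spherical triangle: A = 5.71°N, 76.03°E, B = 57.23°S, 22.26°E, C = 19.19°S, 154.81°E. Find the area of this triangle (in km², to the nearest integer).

Side lengths (central angles): a = 1.6401, b = 1.4201, c = 1.3339 rad; semiperimeter s = 2.1971.
By l'Huilier's theorem, tan(E/4) = √[tan(s/2) tan((s−a)/2) tan((s−b)/2) tan((s−c)/2)], giving spherical excess E = 1.2562 rad.
Area = E·R² = 1.2562 × (19320)² ≈ 468899750 km².

468899750 km²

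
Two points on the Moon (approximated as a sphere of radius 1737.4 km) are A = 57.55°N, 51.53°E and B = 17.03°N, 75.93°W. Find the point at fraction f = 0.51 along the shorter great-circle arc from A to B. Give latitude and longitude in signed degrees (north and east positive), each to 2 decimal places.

The central angle between A and B is δ = 1.6357 rad.
With f = 0.51, the slerp weights are sin((1−f)δ)/sin δ = 0.7199 and sin(fδ)/sin δ = 0.7423.
Weighted sum of the unit vectors: (0.7199)·(0.3338,0.4201,0.8439) + (0.7423)·(0.2324,-0.9275,0.2929) = (0.4129, -0.3861, 0.8249).
Converting back: φ = atan2(z, √(x²+y²)) = 55.58°, λ = atan2(y, x) = -43.08°.

55.58°, -43.08°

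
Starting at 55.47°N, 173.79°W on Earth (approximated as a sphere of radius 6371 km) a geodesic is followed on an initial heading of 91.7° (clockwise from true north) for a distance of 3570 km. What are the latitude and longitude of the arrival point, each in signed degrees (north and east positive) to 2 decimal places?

43.54°, -126.66°

Angular distance δ = d/R = 3570/6371 = 0.56035 rad; initial bearing θ = 1.6005 rad.
sin φ₂ = sin φ₁ cos δ + cos φ₁ sin δ cos θ = (0.8238)(0.8471) + (0.5668)(0.5315)(-0.0297) = 0.6889, so φ₂ = 43.54°.
Δλ = atan2(sin θ sin δ cos φ₁, cos δ − sin φ₁ sin φ₂) = atan2(0.3011, 0.2795) = 47.131°.
λ₂ = -173.790° + 47.131° = -126.66°.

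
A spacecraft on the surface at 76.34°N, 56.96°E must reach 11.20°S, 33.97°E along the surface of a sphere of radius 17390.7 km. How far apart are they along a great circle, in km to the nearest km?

In radians: φ₁ = 1.3324, φ₂ = -0.1955, Δλ = -22.990° = -0.4013 rad.
cos c = sin φ₁ sin φ₂ + cos φ₁ cos φ₂ cos Δλ = (0.9717)(-0.1942) + (0.2362)(0.9810)(0.9206) = 0.02452,
so c = arccos(0.02452) = 1.54627 rad.
Distance = R·c = 17390.7 × 1.5463 ≈ 26891 km.

26891 km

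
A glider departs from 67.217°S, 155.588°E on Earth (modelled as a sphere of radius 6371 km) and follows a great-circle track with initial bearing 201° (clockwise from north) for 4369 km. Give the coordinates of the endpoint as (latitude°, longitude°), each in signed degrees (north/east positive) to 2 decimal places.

Angular distance δ = d/R = 4369/6371 = 0.68576 rad; initial bearing θ = 3.5081 rad.
sin φ₂ = sin φ₁ cos δ + cos φ₁ sin δ cos θ = (-0.9220)(0.7739) + (0.3872)(0.6333)(-0.9336) = -0.9425, so φ₂ = -70.47°.
Δλ = atan2(sin θ sin δ cos φ₁, cos δ − sin φ₁ sin φ₂) = atan2(-0.0879, -0.0950) = -137.235°.
λ₂ = 155.588° − 137.235° = 18.35°.

-70.47°, 18.35°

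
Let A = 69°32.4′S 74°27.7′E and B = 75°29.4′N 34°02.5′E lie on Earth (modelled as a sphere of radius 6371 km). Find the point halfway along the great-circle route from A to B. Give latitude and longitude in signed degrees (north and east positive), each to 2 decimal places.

Central angle δ = 2.5687 rad. Interpolating on the sphere with fraction f = 0.5:
P = [sin((1−f)δ)·A + sin(fδ)·B] / sin δ = 1.7697·A + 1.7697·B in Cartesian coordinates,
giving P = (0.5331, 0.8442, 0.0552), i.e. latitude 3.16°, longitude 57.73°.

3.16°, 57.73°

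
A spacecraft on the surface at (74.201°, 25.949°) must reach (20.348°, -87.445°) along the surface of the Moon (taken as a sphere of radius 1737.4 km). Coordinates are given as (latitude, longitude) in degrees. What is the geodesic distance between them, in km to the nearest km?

2320 km

In radians: φ₁ = 1.2951, φ₂ = 0.3551, Δλ = -113.394° = -1.9791 rad.
cos c = sin φ₁ sin φ₂ + cos φ₁ cos φ₂ cos Δλ = (0.9622)(0.3477) + (0.2723)(0.9376)(-0.3971) = 0.23323,
so c = arccos(0.23323) = 1.33540 rad.
Distance = R·c = 1737.4 × 1.3354 ≈ 2320 km.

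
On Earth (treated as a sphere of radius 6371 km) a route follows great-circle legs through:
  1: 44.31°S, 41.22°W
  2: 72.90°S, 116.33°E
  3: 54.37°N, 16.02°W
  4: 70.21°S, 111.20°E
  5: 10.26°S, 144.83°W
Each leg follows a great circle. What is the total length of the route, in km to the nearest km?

50266 km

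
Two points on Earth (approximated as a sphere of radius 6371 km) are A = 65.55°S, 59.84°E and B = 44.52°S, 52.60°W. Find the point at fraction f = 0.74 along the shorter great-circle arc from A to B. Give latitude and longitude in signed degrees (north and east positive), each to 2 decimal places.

The central angle between A and B is δ = 1.0173 rad.
With f = 0.74, the slerp weights are sin((1−f)δ)/sin δ = 0.3073 and sin(fδ)/sin δ = 0.8037.
Weighted sum of the unit vectors: (0.3073)·(0.2079,0.3579,-0.9103) + (0.8037)·(0.4331,-0.5664,-0.7012) = (0.4120, -0.3452, -0.8433).
Converting back: φ = atan2(z, √(x²+y²)) = -57.49°, λ = atan2(y, x) = -39.97°.

-57.49°, -39.97°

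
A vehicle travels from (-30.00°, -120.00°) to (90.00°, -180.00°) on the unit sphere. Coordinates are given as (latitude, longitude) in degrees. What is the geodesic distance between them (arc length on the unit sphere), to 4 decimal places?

2.0944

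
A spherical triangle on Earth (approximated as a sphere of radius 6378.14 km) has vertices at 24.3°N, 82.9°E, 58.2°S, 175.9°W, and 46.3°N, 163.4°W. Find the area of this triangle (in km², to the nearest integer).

97074893 km²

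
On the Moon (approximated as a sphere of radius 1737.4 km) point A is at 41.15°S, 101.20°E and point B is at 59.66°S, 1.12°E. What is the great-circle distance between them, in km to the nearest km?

In radians: φ₁ = -0.7182, φ₂ = -1.0413, Δλ = -100.080° = -1.7467 rad.
cos c = sin φ₁ sin φ₂ + cos φ₁ cos φ₂ cos Δλ = (-0.6580)(-0.8630) + (0.7530)(0.5051)(-0.1750) = 0.50134,
so c = arccos(0.50134) = 1.04565 rad.
Distance = R·c = 1737.4 × 1.0457 ≈ 1817 km.

1817 km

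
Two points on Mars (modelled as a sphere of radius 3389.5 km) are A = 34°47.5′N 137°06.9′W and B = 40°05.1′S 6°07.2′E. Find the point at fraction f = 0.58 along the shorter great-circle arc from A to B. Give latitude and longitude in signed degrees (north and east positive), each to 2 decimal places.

-15.79°, -61.93°

The central angle between A and B is δ = 2.6275 rad.
With f = 0.58, the slerp weights are sin((1−f)δ)/sin δ = 1.8158 and sin(fδ)/sin δ = 2.0315.
Weighted sum of the unit vectors: (1.8158)·(-0.6017,-0.5589,0.5706) + (2.0315)·(0.7607,0.0816,-0.6439) = (0.4528, -0.8491, -0.2721).
Converting back: φ = atan2(z, √(x²+y²)) = -15.79°, λ = atan2(y, x) = -61.93°.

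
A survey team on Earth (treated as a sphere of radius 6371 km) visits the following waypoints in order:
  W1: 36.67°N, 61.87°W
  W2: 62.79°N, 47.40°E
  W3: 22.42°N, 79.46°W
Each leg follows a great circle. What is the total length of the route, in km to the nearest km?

Leg W1→W2: central angle 1.1483 rad, distance 7315.5 km.
Leg W2→W3: central angle 1.4851 rad, distance 9461.3 km.
Total: 7315.5 + 9461.3 ≈ 16777 km.

16777 km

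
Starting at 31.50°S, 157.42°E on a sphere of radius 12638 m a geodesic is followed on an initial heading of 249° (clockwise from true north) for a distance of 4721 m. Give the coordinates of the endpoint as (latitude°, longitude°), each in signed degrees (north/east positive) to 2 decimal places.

Angular distance δ = d/R = 4721/12638 = 0.37356 rad; initial bearing θ = 4.3459 rad.
sin φ₂ = sin φ₁ cos δ + cos φ₁ sin δ cos θ = (-0.5225)(0.9310) + (0.8526)(0.3649)(-0.3584) = -0.5980, so φ₂ = -36.72°.
Δλ = atan2(sin θ sin δ cos φ₁, cos δ − sin φ₁ sin φ₂) = atan2(-0.2905, 0.6186) = -25.154°.
λ₂ = 157.420° − 25.154° = 132.27°.

-36.72°, 132.27°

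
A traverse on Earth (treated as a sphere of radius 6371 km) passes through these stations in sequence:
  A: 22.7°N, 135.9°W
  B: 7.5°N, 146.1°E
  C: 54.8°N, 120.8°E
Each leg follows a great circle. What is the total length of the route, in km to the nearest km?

Leg A→B: central angle 1.3279 rad, distance 8459.9 km.
Leg B→C: central angle 0.8978 rad, distance 5719.8 km.
Total: 8459.9 + 5719.8 ≈ 14180 km.

14180 km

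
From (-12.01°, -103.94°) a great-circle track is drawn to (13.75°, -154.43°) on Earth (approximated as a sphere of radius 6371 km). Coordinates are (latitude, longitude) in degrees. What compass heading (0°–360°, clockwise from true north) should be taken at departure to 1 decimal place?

295.7°

With φ₁ = -0.2096, φ₂ = 0.2400, Δλ = -0.8812 rad, the forward-azimuth formula gives
θ = atan2( sin Δλ cos φ₂ , cos φ₁ sin φ₂ − sin φ₁ cos φ₂ cos Δλ ) = atan2(-0.7494, 0.3611) = -64.27°.
Adding 360° brings this into [0°, 360°): 295.7°.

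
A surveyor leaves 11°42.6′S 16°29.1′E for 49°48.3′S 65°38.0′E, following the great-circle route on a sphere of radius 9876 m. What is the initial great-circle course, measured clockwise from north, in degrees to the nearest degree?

144°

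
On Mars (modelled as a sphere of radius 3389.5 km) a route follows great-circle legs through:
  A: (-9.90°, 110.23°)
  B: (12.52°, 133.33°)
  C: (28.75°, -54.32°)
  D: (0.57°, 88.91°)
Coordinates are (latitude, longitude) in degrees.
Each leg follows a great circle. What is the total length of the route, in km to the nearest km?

Leg A→B: central angle 0.5599 rad, distance 1897.8 km.
Leg B→C: central angle 2.4098 rad, distance 8168.1 km.
Leg C→D: central angle 2.3427 rad, distance 7940.5 km.
Total: 1897.8 + 8168.1 + 7940.5 ≈ 18006 km.

18006 km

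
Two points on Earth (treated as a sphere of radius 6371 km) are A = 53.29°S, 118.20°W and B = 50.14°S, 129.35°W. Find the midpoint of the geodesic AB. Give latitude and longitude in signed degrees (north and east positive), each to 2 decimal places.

-51.85°, -123.97°

Central angle δ = 0.1323 rad. Interpolating on the sphere with fraction f = 0.5:
P = [sin((1−f)δ)·A + sin(fδ)·B] / sin δ = 0.5011·A + 0.5011·B in Cartesian coordinates,
giving P = (-0.3452, -0.5123, -0.7864), i.e. latitude -51.85°, longitude -123.97°.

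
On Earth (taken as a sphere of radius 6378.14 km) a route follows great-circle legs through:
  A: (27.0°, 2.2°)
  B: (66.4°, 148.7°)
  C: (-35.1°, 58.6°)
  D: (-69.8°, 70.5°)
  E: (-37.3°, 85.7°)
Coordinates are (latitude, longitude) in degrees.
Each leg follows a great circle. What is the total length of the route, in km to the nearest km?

Leg A→B: central angle 1.4520 rad, distance 9260.8 km.
Leg B→C: central angle 2.1264 rad, distance 13562.7 km.
Leg C→D: central angle 0.6162 rad, distance 3930.3 km.
Leg D→E: central angle 0.5849 rad, distance 3730.4 km.
Total: 9260.8 + 13562.7 + 3930.3 + 3730.4 ≈ 30484 km.

30484 km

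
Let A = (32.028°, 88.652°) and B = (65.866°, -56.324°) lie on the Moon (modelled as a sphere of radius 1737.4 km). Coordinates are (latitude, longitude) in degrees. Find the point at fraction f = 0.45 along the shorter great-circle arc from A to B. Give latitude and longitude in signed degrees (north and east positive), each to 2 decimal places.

The central angle between A and B is δ = 1.3693 rad.
With f = 0.45, the slerp weights are sin((1−f)δ)/sin δ = 0.6980 and sin(fδ)/sin δ = 0.5899.
Weighted sum of the unit vectors: (0.6980)·(0.0199,0.8476,0.5303) + (0.5899)·(0.2267,-0.3403,0.9126) = (0.1477, 0.3909, 0.9085).
Converting back: φ = atan2(z, √(x²+y²)) = 65.30°, λ = atan2(y, x) = 69.31°.

65.30°, 69.31°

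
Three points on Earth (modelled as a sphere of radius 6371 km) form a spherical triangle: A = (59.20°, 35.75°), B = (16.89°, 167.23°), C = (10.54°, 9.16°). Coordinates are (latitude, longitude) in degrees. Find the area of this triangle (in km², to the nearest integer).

18916412 km²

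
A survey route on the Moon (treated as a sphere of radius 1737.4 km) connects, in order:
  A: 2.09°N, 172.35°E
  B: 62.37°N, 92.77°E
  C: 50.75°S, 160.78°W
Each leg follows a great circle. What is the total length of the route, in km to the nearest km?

6781 km

Leg A→B: central angle 1.4544 rad, distance 2526.9 km.
Leg B→C: central angle 2.4483 rad, distance 4253.7 km.
Total: 2526.9 + 4253.7 ≈ 6781 km.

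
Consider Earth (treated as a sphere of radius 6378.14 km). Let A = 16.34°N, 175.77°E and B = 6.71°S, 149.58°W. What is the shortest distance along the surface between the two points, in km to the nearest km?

4599 km

In radians: φ₁ = 0.2852, φ₂ = -0.1171, Δλ = 34.650° = 0.6048 rad.
cos c = sin φ₁ sin φ₂ + cos φ₁ cos φ₂ cos Δλ = (0.2813)(-0.1168) + (0.9596)(0.9932)(0.8226) = 0.75113,
so c = arccos(0.75113) = 0.72102 rad.
Distance = R·c = 6378.14 × 0.7210 ≈ 4599 km.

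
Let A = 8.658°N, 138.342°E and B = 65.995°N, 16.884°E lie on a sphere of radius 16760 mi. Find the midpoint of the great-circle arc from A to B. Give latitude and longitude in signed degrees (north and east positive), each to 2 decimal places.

51.37°, 114.26°

Central angle δ = 1.6432 rad. Interpolating on the sphere with fraction f = 0.5:
P = [sin((1−f)δ)·A + sin(fδ)·B] / sin δ = 0.7342·A + 0.7342·B in Cartesian coordinates,
giving P = (-0.2565, 0.5692, 0.7812), i.e. latitude 51.37°, longitude 114.26°.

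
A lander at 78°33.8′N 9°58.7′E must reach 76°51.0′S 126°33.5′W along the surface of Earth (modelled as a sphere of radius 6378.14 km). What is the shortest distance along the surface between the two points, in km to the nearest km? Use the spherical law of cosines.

With latitudes φ₁ = 78.563°, φ₂ = -76.850° and longitude difference Δλ = -136.537°:
cos c = sin φ₁ sin φ₂ + cos φ₁ cos φ₂ cos Δλ = (0.9801)(-0.9738) + (0.1983)(0.2275)(-0.7258) = -0.98718,
so c = arccos(-0.98718) = 2.98132 rad.
Distance = R·c = 6378.14 × 2.9813 ≈ 19015 km.

19015 km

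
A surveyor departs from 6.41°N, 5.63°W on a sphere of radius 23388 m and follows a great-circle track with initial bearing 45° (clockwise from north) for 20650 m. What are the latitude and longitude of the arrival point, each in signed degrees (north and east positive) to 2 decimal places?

Angular distance δ = d/R = 20650/23388 = 0.88293 rad; initial bearing θ = 0.7854 rad.
sin φ₂ = sin φ₁ cos δ + cos φ₁ sin δ cos θ = (0.1116)(0.6349) + (0.9937)(0.7726)(0.7071) = 0.6138, so φ₂ = 37.86°.
Δλ = atan2(sin θ sin δ cos φ₁, cos δ − sin φ₁ sin φ₂) = atan2(0.5429, 0.5664) = 43.788°.
λ₂ = -5.630° + 43.788° = 38.16°.

37.86°, 38.16°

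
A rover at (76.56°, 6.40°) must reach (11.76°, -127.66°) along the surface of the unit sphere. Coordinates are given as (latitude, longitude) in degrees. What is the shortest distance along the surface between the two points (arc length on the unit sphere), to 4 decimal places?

1.5308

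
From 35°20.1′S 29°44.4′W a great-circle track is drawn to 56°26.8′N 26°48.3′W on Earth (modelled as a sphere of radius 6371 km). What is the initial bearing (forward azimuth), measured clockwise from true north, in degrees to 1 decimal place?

With φ₁ = -0.6167, φ₂ = 0.9852, Δλ = 0.0512 rad, the forward-azimuth formula gives
θ = atan2( sin Δλ cos φ₂ , cos φ₁ sin φ₂ − sin φ₁ cos φ₂ cos Δλ ) = atan2(0.0283, 0.9991) = 1.62°.
So the initial bearing is 1.6°.

1.6°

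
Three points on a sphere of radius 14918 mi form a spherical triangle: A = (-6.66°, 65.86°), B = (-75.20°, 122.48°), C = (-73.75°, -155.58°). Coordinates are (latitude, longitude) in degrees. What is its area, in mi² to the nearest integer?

7179804 mi²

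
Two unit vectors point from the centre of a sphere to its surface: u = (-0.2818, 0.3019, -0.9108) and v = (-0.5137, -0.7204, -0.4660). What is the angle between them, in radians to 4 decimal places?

u·v = 0.3517; |u| = 1.0001, |v| = 1.0000.
cos θ = (u·v)/(|u||v|) = 0.3517, so θ = 1.2114 rad.

1.2114 rad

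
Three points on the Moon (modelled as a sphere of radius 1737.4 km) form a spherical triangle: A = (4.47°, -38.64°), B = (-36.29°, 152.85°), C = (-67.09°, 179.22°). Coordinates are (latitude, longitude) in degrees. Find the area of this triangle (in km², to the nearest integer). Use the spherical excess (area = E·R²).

170185 km²

Side lengths (central angles): a = 0.5983, b = 1.9586, c = 2.5564 rad; semiperimeter s = 2.5567.
By l'Huilier's theorem, tan(E/4) = √[tan(s/2) tan((s−a)/2) tan((s−b)/2) tan((s−c)/2)], giving spherical excess E = 0.0564 rad.
Area = E·R² = 0.0564 × (1737.4)² ≈ 170185 km².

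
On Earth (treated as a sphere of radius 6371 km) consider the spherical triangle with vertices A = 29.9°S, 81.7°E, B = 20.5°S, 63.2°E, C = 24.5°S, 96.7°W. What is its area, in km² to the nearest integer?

27073773 km²

Side lengths (central angles): a = 2.2852, b = 2.1918, c = 0.3344 rad; semiperimeter s = 2.4057.
By l'Huilier's theorem, tan(E/4) = √[tan(s/2) tan((s−a)/2) tan((s−b)/2) tan((s−c)/2)], giving spherical excess E = 0.6670 rad.
Area = E·R² = 0.6670 × (6371)² ≈ 27073773 km².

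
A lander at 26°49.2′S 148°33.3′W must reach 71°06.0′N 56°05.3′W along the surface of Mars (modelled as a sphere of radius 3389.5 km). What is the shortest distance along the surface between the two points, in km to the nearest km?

6866 km

Let φ₁ = -0.4681 rad, φ₂ = 1.2409 rad, and Δλ = 1.6138 rad.
Haversine: a = sin²(Δφ/2) + cos φ₁ cos φ₂ sin²(Δλ/2) = 0.5689 + (0.8924)(0.3239)(0.5215) = 0.71965.
Central angle c = 2·arcsin(√a) = 2.02562 rad.
Distance = R·c = 3389.5 × 2.0256 ≈ 6866 km.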